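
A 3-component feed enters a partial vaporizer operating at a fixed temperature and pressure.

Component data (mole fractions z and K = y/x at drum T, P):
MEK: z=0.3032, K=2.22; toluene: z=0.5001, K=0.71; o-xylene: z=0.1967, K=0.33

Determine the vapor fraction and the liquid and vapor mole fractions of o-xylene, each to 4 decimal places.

ψ = 0.1809, x_o-xylene = 0.2238, y_o-xylene = 0.0739

Newton iteration, ψ⁰ = 0.5:
  ψ = 0.5000: g = -0.13805, g' = -0.4313 → ψ = 0.1799
  ψ = 0.1799: g = 0.00046, g' = -0.4644 → ψ = 0.1809
Converged at ψ = 0.1809.
Compositions from xᵢ = zᵢ/(1+ψ(Kᵢ−1)), yᵢ = Kᵢxᵢ:
  MEK: x = 0.2484, y = 0.5514
  toluene: x = 0.5278, y = 0.3747
  o-xylene: x = 0.2238, y = 0.0739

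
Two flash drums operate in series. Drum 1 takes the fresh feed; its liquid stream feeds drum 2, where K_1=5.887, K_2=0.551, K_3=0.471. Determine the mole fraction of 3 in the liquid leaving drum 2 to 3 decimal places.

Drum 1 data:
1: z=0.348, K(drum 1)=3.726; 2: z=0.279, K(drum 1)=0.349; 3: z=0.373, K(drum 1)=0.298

x_3 (drum 2) = 0.528

Drum 1:
Let ψ₁ = V/F and solve Σ zᵢ(Kᵢ−1)/(1+ψ₁(Kᵢ−1)) = 0.
g(0) = ΣzᵢKᵢ − 1 = 0.505 and g(1) = 1 − Σzᵢ/Kᵢ = -1.145, so a root lies in (0, 1).
Newton iteration, ψ₁⁰ = 0.4:
  ψ₁ = 0.400: g = -0.1558, g' = -1.163 → ψ₁ = 0.266
  ψ₁ = 0.266: g = 0.0082, g' = -1.320 → ψ₁ = 0.272
Converged at ψ₁ = 0.272.
Drum-1 compositions:
  1: x = 0.200, y = 0.744
  2: x = 0.339, y = 0.118
  3: x = 0.461, y = 0.137
Drum-2 feed = drum-1 liquid: z₂ = (0.1997, 0.3391, 0.4611).
Drum 2:
Rachford–Rice: g(ψ₂) = Σ zᵢ(Kᵢ−1)/(1+ψ₂(Kᵢ−1)) = 0.
Feasibility: ΣzᵢKᵢ = 1.580, Σzᵢ/Kᵢ = 1.628 — both > 1, two phases present.
Iterate (Newton) starting at ψ₂ = 0.64:
  ψ₂ = 0.640: g = -0.3460, g' = -0.710 → ψ₂ = 0.152
  ψ₂ = 0.152: g = 0.1307, g' = -1.798 → ψ₂ = 0.225
  ψ₂ = 0.225: g = 0.0186, g' = -1.333 → ψ₂ = 0.239
Converged at ψ₂ = 0.239.
  1: x = 0.092, y = 0.542
  2: x = 0.380, y = 0.209
  3: x = 0.528, y = 0.249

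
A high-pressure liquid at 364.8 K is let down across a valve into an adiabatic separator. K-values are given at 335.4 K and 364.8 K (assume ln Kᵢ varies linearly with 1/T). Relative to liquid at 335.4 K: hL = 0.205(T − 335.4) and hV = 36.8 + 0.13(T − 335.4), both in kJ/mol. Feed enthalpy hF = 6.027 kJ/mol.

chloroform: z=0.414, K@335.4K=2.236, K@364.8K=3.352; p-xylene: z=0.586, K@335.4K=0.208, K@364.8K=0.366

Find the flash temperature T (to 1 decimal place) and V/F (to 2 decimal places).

T = 341.2 K, V/F = 0.13

Adiabatic flash: solve Rachford–Rice at each trial T, then check hF = ψ·hV(T) + (1−ψ)·hL(T).
  T = 335.4 K: K = (2.236, 0.208), RR gives ψ = 0.049, H_out = 1.789 kJ/mol
  T = 364.8 K: K = (3.352, 0.366), RR gives ψ = 0.404, H_out = 19.998 kJ/mol
  T = 350.1 K: K = (2.761, 0.279), RR gives ψ = 0.242, H_out = 11.639 kJ/mol
  T = 342.8 K: K = (2.492, 0.242), RR gives ψ = 0.153, H_out = 7.078 kJ/mol
  T = 339.1 K: K = (2.362, 0.225), RR gives ψ = 0.104, H_out = 4.543 kJ/mol
  T = 341.0 K: K = (2.428, 0.233), RR gives ψ = 0.130, H_out = 5.869 kJ/mol
Linear interpolation between T = 341.0 (H_out = 5.869) and T = 342.8 (H_out = 7.078) on hF = 6.027 gives T ≈ 341.2 K, at which ψ = 0.13.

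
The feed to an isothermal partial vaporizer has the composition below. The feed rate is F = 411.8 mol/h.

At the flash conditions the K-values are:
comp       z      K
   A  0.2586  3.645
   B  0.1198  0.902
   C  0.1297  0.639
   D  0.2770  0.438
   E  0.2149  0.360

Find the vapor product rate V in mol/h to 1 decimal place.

Rachford–Rice: g(ψ) = Σ zᵢ(Kᵢ−1)/(1+ψ(Kᵢ−1)) = 0.
g(0) = ΣzᵢKᵢ − 1 = 0.3322 and g(1) = 1 − Σzᵢ/Kᵢ = -0.6361, so a root lies in (0, 1).
Iterate (Newton) starting at ψ = 0.38:
  ψ = 0.3800: g = -0.10501, g' = -0.7691 → ψ = 0.2435
  ψ = 0.2435: g = 0.00944, g' = -0.9319 → ψ = 0.2536
  ψ = 0.2536: g = 0.00009, g' = -0.9142 → ψ = 0.2537
Converged at ψ = 0.2537.
Then V = ψ·F = 0.2537·411.8 = 104.5 mol/h and L = F − V = 307.3 mol/h.

V = 104.5 mol/h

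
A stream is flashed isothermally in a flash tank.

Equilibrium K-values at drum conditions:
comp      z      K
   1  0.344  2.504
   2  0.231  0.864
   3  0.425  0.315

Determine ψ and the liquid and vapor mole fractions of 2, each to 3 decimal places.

Material balance + equilibrium reduce to Σ zᵢ(Kᵢ−1)/(1+ψ(Kᵢ−1)) = 0.
Feasibility: ΣzᵢKᵢ = 1.195, Σzᵢ/Kᵢ = 1.754 — both > 1, two phases present.
Iterate (Newton) starting at ψ = 0.54:
  ψ = 0.540: g = -0.2104, g' = -0.744 → ψ = 0.257
  ψ = 0.257: g = -0.0129, g' = -0.703 → ψ = 0.239
Converged at ψ = 0.239.
Compositions from xᵢ = zᵢ/(1+ψ(Kᵢ−1)), yᵢ = Kᵢxᵢ:
  1: x = 0.253, y = 0.634
  2: x = 0.239, y = 0.206
  3: x = 0.508, y = 0.160

ψ = 0.239, x_2 = 0.239, y_2 = 0.206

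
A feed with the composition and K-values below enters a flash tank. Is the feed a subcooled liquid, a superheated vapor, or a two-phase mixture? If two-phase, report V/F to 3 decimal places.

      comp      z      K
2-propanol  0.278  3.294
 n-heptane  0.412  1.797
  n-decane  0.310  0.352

ΣzᵢKᵢ = 1.765; Σzᵢ/Kᵢ = 1.194.
Both exceed 1, so a two-phase solution exists.
Iterate (Newton) starting at ψ = 0.5:
  ψ = 0.500: g = 0.2347, g' = -0.736 → ψ = 0.819
  ψ = 0.819: g = -0.0077, g' = -0.863 → ψ = 0.810
Converged at ψ = 0.810.

two-phase, V/F = 0.810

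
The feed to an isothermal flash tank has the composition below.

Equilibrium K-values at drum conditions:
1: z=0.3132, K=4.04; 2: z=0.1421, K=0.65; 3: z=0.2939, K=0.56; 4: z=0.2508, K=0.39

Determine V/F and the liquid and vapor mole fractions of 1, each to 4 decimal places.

V/F = 0.4147, x_1 = 0.1385, y_1 = 0.5597

Rachford–Rice: g(V/F) = Σ zᵢ(Kᵢ−1)/(1+V/F(Kᵢ−1)) = 0.
Check two-phase: ΣzᵢKᵢ = 1.6201 > 1 and Σzᵢ/Kᵢ = 1.4640 > 1, so g(0) = 0.6201 > 0 and g(1) = -0.4640 < 0.
Newton–Raphson from V/F = 0.5:
  V/F = 0.5000: g = -0.06837, g' = -0.7681 → V/F = 0.4110
  V/F = 0.4110: g = 0.00315, g' = -0.8468 → V/F = 0.4147
Converged at V/F = 0.4147.
Compositions from xᵢ = zᵢ/(1+V/F(Kᵢ−1)), yᵢ = Kᵢxᵢ:
  1: x = 0.1385, y = 0.5597
  2: x = 0.1662, y = 0.1080
  3: x = 0.3595, y = 0.2013
  4: x = 0.3357, y = 0.1309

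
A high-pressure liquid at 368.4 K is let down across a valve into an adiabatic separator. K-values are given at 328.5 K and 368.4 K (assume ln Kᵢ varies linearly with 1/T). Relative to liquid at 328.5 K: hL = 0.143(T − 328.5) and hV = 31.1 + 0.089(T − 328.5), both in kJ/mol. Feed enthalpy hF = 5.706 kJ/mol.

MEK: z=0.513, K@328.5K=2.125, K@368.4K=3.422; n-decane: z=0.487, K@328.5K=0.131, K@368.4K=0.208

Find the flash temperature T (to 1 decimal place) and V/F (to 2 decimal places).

Adiabatic flash: solve Rachford–Rice at each trial T, then check hF = ψ·hV(T) + (1−ψ)·hL(T).
  T = 328.5 K: K = (2.125, 0.131), RR gives ψ = 0.157, H_out = 4.897 kJ/mol
  T = 368.4 K: K = (3.422, 0.208), RR gives ψ = 0.447, H_out = 18.634 kJ/mol
  T = 348.4 K: K = (2.732, 0.167), RR gives ψ = 0.335, H_out = 12.898 kJ/mol
  T = 338.4 K: K = (2.417, 0.148), RR gives ψ = 0.259, H_out = 9.323 kJ/mol
  T = 333.4 K: K = (2.267, 0.139), RR gives ψ = 0.212, H_out = 7.230 kJ/mol
  T = 330.9 K: K = (2.194, 0.135), RR gives ψ = 0.185, H_out = 6.080 kJ/mol
Linear interpolation between T = 328.5 (H_out = 4.897) and T = 330.9 (H_out = 6.080) on hF = 5.706 gives T ≈ 330.1 K, at which ψ = 0.18.

T = 330.1 K, V/F = 0.18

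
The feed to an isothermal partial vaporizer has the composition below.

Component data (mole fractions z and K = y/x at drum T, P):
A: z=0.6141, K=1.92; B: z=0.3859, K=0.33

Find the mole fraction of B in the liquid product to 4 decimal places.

x_B = 0.5786

Rachford–Rice: g(ψ) = Σ zᵢ(Kᵢ−1)/(1+ψ(Kᵢ−1)) = 0.
Check two-phase: ΣzᵢKᵢ = 1.3064 > 1 and Σzᵢ/Kᵢ = 1.4892 > 1, so g(0) = 0.3064 > 0 and g(1) = -0.4892 < 0.
Binary case is linear: z₁(K₁−1)(1+ψ(K₂−1)) + z₂(K₂−1)(1+ψ(K₁−1)) = 0
⇒ ψ = [z₁(K₁−1)+z₂(K₂−1)] / [−(K₁−1)(K₂−1)] = 0.30642/0.61640 = 0.4971
Compositions from xᵢ = zᵢ/(1+ψ(Kᵢ−1)), yᵢ = Kᵢxᵢ:
  A: x = 0.4214, y = 0.8091
  B: x = 0.5786, y = 0.1909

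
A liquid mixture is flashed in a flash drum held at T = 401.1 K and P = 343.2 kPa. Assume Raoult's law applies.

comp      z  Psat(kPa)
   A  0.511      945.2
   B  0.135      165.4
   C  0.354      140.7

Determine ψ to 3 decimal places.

ψ = 0.616

Raoult's law: Kᵢ = Pᵢˢᵃᵗ/P = Pᵢˢᵃᵗ/343.2.
  K_A = 945.2/343.2 = 2.75408, K_B = 165.4/343.2 = 0.48193, K_C = 140.7/343.2 = 0.40997
Rachford–Rice: g(ψ) = Σ zᵢ(Kᵢ−1)/(1+ψ(Kᵢ−1)) = 0.
g(0) = ΣzᵢKᵢ − 1 = 0.618 and g(1) = 1 − Σzᵢ/Kᵢ = -0.329, so a root lies in (0, 1).
Newton–Raphson from ψ = 0.5:
  ψ = 0.500: g = 0.0869, g' = -0.760 → ψ = 0.614
  ψ = 0.614: g = 0.0013, g' = -0.745 → ψ = 0.616
Converged at ψ = 0.616.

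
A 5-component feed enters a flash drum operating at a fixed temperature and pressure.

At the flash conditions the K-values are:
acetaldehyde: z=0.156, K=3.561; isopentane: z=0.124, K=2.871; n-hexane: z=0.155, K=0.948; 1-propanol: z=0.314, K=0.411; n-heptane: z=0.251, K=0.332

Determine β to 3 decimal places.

β = 0.223

Let β = V/F and solve Σ zᵢ(Kᵢ−1)/(1+β(Kᵢ−1)) = 0.
Check two-phase: ΣzᵢKᵢ = 1.271 > 1 and Σzᵢ/Kᵢ = 1.771 > 1, so g(0) = 0.271 > 0 and g(1) = -0.771 < 0.
Newton iteration, β⁰ = 0.44:
  β = 0.440: g = -0.1803, g' = -0.780 → β = 0.209
  β = 0.209: g = 0.0131, g' = -0.952 → β = 0.223
Converged at β = 0.223.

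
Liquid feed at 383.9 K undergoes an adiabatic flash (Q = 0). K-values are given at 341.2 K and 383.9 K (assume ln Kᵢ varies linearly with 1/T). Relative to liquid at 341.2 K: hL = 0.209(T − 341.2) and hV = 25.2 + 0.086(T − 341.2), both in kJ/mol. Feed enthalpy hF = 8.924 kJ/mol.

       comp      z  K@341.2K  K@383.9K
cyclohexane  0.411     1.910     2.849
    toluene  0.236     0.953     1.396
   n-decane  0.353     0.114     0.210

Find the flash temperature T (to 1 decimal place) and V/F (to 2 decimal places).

Adiabatic flash: solve Rachford–Rice at each trial T, then check hF = ψ·hV(T) + (1−ψ)·hL(T).
  T = 341.2 K: K = (1.910, 0.953, 0.114), RR gives ψ = 0.081, H_out = 2.052 kJ/mol
  T = 383.9 K: K = (2.849, 1.396, 0.210), RR gives ψ = 0.512, H_out = 19.134 kJ/mol
  T = 362.5 K: K = (2.359, 1.166, 0.157), RR gives ψ = 0.343, H_out = 12.190 kJ/mol
  T = 351.9 K: K = (2.131, 1.058, 0.135), RR gives ψ = 0.231, H_out = 7.759 kJ/mol
  T = 357.2 K: K = (2.244, 1.111, 0.146), RR gives ψ = 0.290, H_out = 10.090 kJ/mol
  T = 354.5 K: K = (2.186, 1.084, 0.140), RR gives ψ = 0.261, H_out = 8.935 kJ/mol
  T = 353.2 K: K = (2.158, 1.071, 0.137), RR gives ψ = 0.246, H_out = 8.356 kJ/mol
Linear interpolation between T = 353.2 (H_out = 8.356) and T = 354.5 (H_out = 8.935) on hF = 8.924 gives T ≈ 354.5 K, at which ψ = 0.26.

T = 354.5 K, V/F = 0.26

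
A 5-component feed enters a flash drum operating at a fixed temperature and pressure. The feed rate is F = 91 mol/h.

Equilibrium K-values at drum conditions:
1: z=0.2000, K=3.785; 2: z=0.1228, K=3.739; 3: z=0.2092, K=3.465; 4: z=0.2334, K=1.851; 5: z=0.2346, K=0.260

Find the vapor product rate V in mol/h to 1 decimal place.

Rachford–Rice: g(ψ) = Σ zᵢ(Kᵢ−1)/(1+ψ(Kᵢ−1)) = 0.
Check two-phase: ΣzᵢKᵢ = 2.4340 > 1 and Σzᵢ/Kᵢ = 1.1745 > 1, so g(0) = 1.4340 > 0 and g(1) = -0.1745 < 0.
Newton iteration, ψ⁰ = 0.47:
  ψ = 0.4700: g = 0.50288, g' = -1.1281 → ψ = 0.9158
  ψ = 0.9158: g = -0.01588, g' = -1.6075 → ψ = 0.9059
  ψ = 0.9059: g = -0.00024, g' = -1.5587 → ψ = 0.9057
Converged at ψ = 0.9057.
Then V = ψ·F = 0.9057·91 = 82.4 mol/h and L = F − V = 8.6 mol/h.

V = 82.4 mol/h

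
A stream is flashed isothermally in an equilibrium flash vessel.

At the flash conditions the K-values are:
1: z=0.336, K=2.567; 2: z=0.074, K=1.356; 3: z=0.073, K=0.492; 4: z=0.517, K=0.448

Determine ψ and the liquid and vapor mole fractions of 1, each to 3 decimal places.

ψ = 0.294, x_1 = 0.230, y_1 = 0.590

Rachford–Rice: g(ψ) = Σ zᵢ(Kᵢ−1)/(1+ψ(Kᵢ−1)) = 0.
Check two-phase: ΣzᵢKᵢ = 1.230 > 1 and Σzᵢ/Kᵢ = 1.488 > 1, so g(0) = 0.230 > 0 and g(1) = -0.488 < 0.
Newton iteration, ψ⁰ = 0.5:
  ψ = 0.500: g = -0.1263, g' = -0.601 → ψ = 0.290
  ψ = 0.290: g = 0.0028, g' = -0.647 → ψ = 0.294
Converged at ψ = 0.294.
Compositions from xᵢ = zᵢ/(1+ψ(Kᵢ−1)), yᵢ = Kᵢxᵢ:
  1: x = 0.230, y = 0.590
  2: x = 0.067, y = 0.091
  3: x = 0.086, y = 0.042
  4: x = 0.617, y = 0.276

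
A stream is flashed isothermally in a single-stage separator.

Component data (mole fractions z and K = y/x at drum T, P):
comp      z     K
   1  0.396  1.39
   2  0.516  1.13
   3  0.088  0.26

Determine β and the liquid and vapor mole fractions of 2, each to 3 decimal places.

Rachford–Rice: g(β) = Σ zᵢ(Kᵢ−1)/(1+β(Kᵢ−1)) = 0.
g(0) = ΣzᵢKᵢ − 1 = 0.156 and g(1) = 1 − Σzᵢ/Kᵢ = -0.080, so a root lies in (0, 1).
Newton iteration, β⁰ = 0.33:
  β = 0.330: g = 0.1150, g' = -0.140 → β = 1.000
  β = 1.000: g = -0.0800, g' = -0.751 → β = 0.893
  β = 0.893: g = -0.0176, g' = -0.460 → β = 0.855
  β = 0.855: g = -0.0012, g' = -0.399 → β = 0.852
Converged at β = 0.852.
Compositions from xᵢ = zᵢ/(1+β(Kᵢ−1)), yᵢ = Kᵢxᵢ:
  1: x = 0.297, y = 0.413
  2: x = 0.465, y = 0.525
  3: x = 0.238, y = 0.062

β = 0.852, x_2 = 0.465, y_2 = 0.525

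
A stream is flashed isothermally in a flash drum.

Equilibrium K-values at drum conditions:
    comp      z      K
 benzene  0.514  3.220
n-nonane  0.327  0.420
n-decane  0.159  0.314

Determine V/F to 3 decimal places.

Material balance + equilibrium reduce to Σ zᵢ(Kᵢ−1)/(1+V/F(Kᵢ−1)) = 0.
g(0) = ΣzᵢKᵢ − 1 = 0.842 and g(1) = 1 − Σzᵢ/Kᵢ = -0.445, so a root lies in (0, 1).
Newton–Raphson from V/F = 0.5:
  V/F = 0.500: g = 0.1077, g' = -0.961 → V/F = 0.612
  V/F = 0.612: g = 0.0017, g' = -0.942 → V/F = 0.614
Converged at V/F = 0.614.

V/F = 0.614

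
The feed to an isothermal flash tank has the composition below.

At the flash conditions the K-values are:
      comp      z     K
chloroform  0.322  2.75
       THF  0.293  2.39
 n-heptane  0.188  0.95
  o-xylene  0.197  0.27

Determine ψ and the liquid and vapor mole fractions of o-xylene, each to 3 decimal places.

Newton iteration, ψ⁰ = 0.5:
  ψ = 0.500: g = 0.3047, g' = -0.738 → ψ = 0.913
  ψ = 0.913: g = -0.0442, g' = -1.199 → ψ = 0.876
  ψ = 0.876: g = -0.0024, g' = -1.076 → ψ = 0.874
Converged at ψ = 0.874.
Compositions from xᵢ = zᵢ/(1+ψ(Kᵢ−1)), yᵢ = Kᵢxᵢ:
  chloroform: x = 0.127, y = 0.350
  THF: x = 0.132, y = 0.316
  n-heptane: x = 0.197, y = 0.187
  o-xylene: x = 0.544, y = 0.147

ψ = 0.874, x_o-xylene = 0.544, y_o-xylene = 0.147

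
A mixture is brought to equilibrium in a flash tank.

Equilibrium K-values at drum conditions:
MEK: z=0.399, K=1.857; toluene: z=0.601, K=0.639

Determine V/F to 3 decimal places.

V/F = 0.404

Rachford–Rice: g(V/F) = Σ zᵢ(Kᵢ−1)/(1+V/F(Kᵢ−1)) = 0.
Feasibility: ΣzᵢKᵢ = 1.125, Σzᵢ/Kᵢ = 1.155 — both > 1, two phases present.
Iterate (Newton) starting at V/F = 0.31:
  V/F = 0.310: g = 0.0259, g' = -0.282 → V/F = 0.402
  V/F = 0.402: g = 0.0006, g' = -0.269 → V/F = 0.404
Converged at V/F = 0.404.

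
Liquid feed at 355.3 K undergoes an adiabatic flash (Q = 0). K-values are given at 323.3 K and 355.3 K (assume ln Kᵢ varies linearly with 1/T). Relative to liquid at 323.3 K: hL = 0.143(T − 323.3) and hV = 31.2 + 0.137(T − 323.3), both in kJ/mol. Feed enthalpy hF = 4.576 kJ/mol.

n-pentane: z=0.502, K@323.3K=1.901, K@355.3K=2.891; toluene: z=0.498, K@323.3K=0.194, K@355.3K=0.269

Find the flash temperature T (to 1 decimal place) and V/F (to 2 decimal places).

Adiabatic flash: solve Rachford–Rice at each trial T, then check hF = ψ·hV(T) + (1−ψ)·hL(T).
  T = 323.3 K: K = (1.901, 0.194), RR gives ψ = 0.070, H_out = 2.187 kJ/mol
  T = 355.3 K: K = (2.891, 0.269), RR gives ψ = 0.423, H_out = 17.704 kJ/mol
  T = 339.3 K: K = (2.368, 0.230), RR gives ψ = 0.288, H_out = 11.245 kJ/mol
  T = 331.3 K: K = (2.127, 0.212), RR gives ψ = 0.195, H_out = 7.220 kJ/mol
  T = 327.3 K: K = (2.012, 0.203), RR gives ψ = 0.138, H_out = 4.866 kJ/mol
  T = 325.3 K: K = (1.956, 0.198), RR gives ψ = 0.105, H_out = 3.574 kJ/mol
  T = 326.3 K: K = (1.984, 0.201), RR gives ψ = 0.122, H_out = 4.231 kJ/mol
Linear interpolation between T = 326.3 (H_out = 4.231) and T = 327.3 (H_out = 4.866) on hF = 4.576 gives T ≈ 326.8 K, at which ψ = 0.13.

T = 326.8 K, V/F = 0.13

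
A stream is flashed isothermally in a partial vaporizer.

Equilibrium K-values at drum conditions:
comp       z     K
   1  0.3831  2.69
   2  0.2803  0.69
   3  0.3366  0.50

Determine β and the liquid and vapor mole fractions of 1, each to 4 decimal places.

Newton–Raphson from β = 0.41:
  β = 0.4100: g = 0.07120, g' = -0.5503 → β = 0.5394
  β = 0.5394: g = 0.00390, g' = -0.4961 → β = 0.5473
Converged at β = 0.5473.
Compositions from xᵢ = zᵢ/(1+β(Kᵢ−1)), yᵢ = Kᵢxᵢ:
  1: x = 0.1990, y = 0.5354
  2: x = 0.3376, y = 0.2329
  3: x = 0.4634, y = 0.2317

β = 0.5473, x_1 = 0.1990, y_1 = 0.5354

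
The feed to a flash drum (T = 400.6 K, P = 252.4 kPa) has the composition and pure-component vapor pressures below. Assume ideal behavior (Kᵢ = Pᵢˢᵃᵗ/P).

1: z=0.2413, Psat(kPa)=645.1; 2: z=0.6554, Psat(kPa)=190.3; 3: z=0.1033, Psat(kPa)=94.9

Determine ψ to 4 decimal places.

ψ = 0.3068

Raoult's law: Kᵢ = Pᵢˢᵃᵗ/P = Pᵢˢᵃᵗ/252.4.
  K_1 = 645.1/252.4 = 2.555864, K_2 = 190.3/252.4 = 0.753962, K_3 = 94.9/252.4 = 0.375990
Newton iteration, ψ⁰ = 0.5:
  ψ = 0.5000: g = -0.06640, g' = -0.3214 → ψ = 0.2934
  ψ = 0.2934: g = 0.00507, g' = -0.3817 → ψ = 0.3066
  ψ = 0.3066: g = 0.00004, g' = -0.3756 → ψ = 0.3068
Converged at ψ = 0.3068.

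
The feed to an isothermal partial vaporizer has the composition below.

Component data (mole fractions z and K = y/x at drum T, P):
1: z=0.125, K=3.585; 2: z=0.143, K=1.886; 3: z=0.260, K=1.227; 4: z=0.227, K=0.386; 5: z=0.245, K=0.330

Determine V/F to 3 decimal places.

Rachford–Rice: g(V/F) = Σ zᵢ(Kᵢ−1)/(1+V/F(Kᵢ−1)) = 0.
Check two-phase: ΣzᵢKᵢ = 1.205 > 1 and Σzᵢ/Kᵢ = 1.653 > 1, so g(0) = 0.205 > 0 and g(1) = -0.653 < 0.
Newton iteration, V/F⁰ = 0.4:
  V/F = 0.400: g = -0.1025, g' = -0.630 → V/F = 0.237
  V/F = 0.237: g = 0.0026, g' = -0.682 → V/F = 0.241
Converged at V/F = 0.241.

V/F = 0.241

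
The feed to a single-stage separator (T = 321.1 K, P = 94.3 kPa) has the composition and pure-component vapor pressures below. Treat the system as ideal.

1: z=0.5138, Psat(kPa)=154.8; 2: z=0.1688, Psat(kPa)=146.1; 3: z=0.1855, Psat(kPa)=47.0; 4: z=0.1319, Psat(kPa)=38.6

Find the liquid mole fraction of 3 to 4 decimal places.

x_3 = 0.2969

Raoult's law: Kᵢ = Pᵢˢᵃᵗ/P = Pᵢˢᵃᵗ/94.3.
  K_1 = 154.8/94.3 = 1.641569, K_2 = 146.1/94.3 = 1.549311, K_3 = 47.0/94.3 = 0.498409, K_4 = 38.6/94.3 = 0.409332
Rachford–Rice: g(V/F) = Σ zᵢ(Kᵢ−1)/(1+V/F(Kᵢ−1)) = 0.
Feasibility: ΣzᵢKᵢ = 1.2514, Σzᵢ/Kᵢ = 1.1164 — both > 1, two phases present.
Iterate (Newton) starting at V/F = 0.5:
  V/F = 0.5000: g = 0.08757, g' = -0.3284 → V/F = 0.7666
  V/F = 0.7666: g = -0.00736, g' = -0.3972 → V/F = 0.7481
  V/F = 0.7481: g = -0.00007, g' = -0.3894 → V/F = 0.7479
Converged at V/F = 0.7479.
Compositions from xᵢ = zᵢ/(1+V/F(Kᵢ−1)), yᵢ = Kᵢxᵢ:
  1: x = 0.3472, y = 0.5700
  2: x = 0.1196, y = 0.1854
  3: x = 0.2969, y = 0.1480
  4: x = 0.2363, y = 0.0967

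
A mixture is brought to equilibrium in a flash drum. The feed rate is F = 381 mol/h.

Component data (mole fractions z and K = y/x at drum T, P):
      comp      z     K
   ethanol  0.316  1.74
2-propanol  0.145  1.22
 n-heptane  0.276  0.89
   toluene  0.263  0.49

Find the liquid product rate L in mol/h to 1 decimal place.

L = 212.2 mol/h

Rachford–Rice: g(ψ) = Σ zᵢ(Kᵢ−1)/(1+ψ(Kᵢ−1)) = 0.
Feasibility: ΣzᵢKᵢ = 1.101, Σzᵢ/Kᵢ = 1.147 — both > 1, two phases present.
Newton–Raphson from ψ = 0.32:
  ψ = 0.320: g = 0.0271, g' = -0.221 → ψ = 0.443
Converged at ψ = 0.443.
Then V = ψ·F = 0.4429·381 = 168.8 mol/h and L = F − V = 212.2 mol/h.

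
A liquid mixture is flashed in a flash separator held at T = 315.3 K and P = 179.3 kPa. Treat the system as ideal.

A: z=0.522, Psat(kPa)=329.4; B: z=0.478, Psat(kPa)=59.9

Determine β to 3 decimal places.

β = 0.213

Raoult's law: Kᵢ = Pᵢˢᵃᵗ/P = Pᵢˢᵃᵗ/179.3.
  K_A = 329.4/179.3 = 1.83714, K_B = 59.9/179.3 = 0.33408
Let β = V/F and solve Σ zᵢ(Kᵢ−1)/(1+β(Kᵢ−1)) = 0.
g(0) = ΣzᵢKᵢ − 1 = 0.119 and g(1) = 1 − Σzᵢ/Kᵢ = -0.715, so a root lies in (0, 1).
Binary case is linear: z₁(K₁−1)(1+β(K₂−1)) + z₂(K₂−1)(1+β(K₁−1)) = 0
⇒ β = [z₁(K₁−1)+z₂(K₂−1)] / [−(K₁−1)(K₂−1)] = 0.1187/0.5575 = 0.213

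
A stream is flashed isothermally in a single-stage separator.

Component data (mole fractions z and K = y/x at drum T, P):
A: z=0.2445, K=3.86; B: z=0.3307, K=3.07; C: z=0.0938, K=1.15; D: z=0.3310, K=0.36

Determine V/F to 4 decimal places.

Rachford–Rice: g(V/F) = Σ zᵢ(Kᵢ−1)/(1+V/F(Kᵢ−1)) = 0.
Check two-phase: ΣzᵢKᵢ = 2.1860 > 1 and Σzᵢ/Kᵢ = 1.1721 > 1, so g(0) = 1.1860 > 0 and g(1) = -0.1721 < 0.
Newton–Raphson from V/F = 0.5:
  V/F = 0.5000: g = 0.32571, g' = -0.9759 → V/F = 0.8338
  V/F = 0.8338: g = 0.01603, g' = -0.9902 → V/F = 0.8500
  V/F = 0.8500: g = -0.00015, g' = -1.0096 → V/F = 0.8498
Converged at V/F = 0.8498.

V/F = 0.8498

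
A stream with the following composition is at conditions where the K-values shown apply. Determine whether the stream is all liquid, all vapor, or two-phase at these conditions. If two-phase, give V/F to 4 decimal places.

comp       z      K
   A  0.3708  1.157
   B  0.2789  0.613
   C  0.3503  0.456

all liquid

ΣzᵢKᵢ = 0.7597; Σzᵢ/Kᵢ = 1.5437.
Since ΣzᵢKᵢ < 1 the mixture is below its bubble point — single liquid phase.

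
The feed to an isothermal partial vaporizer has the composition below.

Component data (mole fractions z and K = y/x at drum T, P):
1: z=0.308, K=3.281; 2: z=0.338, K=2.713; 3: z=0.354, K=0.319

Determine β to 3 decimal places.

Material balance + equilibrium reduce to Σ zᵢ(Kᵢ−1)/(1+β(Kᵢ−1)) = 0.
Feasibility: ΣzᵢKᵢ = 2.040, Σzᵢ/Kᵢ = 1.328 — both > 1, two phases present.
Newton–Raphson from β = 0.5:
  β = 0.500: g = 0.2746, g' = -1.015 → β = 0.770
  β = 0.770: g = -0.0029, g' = -1.122 → β = 0.768
Converged at β = 0.768.

β = 0.768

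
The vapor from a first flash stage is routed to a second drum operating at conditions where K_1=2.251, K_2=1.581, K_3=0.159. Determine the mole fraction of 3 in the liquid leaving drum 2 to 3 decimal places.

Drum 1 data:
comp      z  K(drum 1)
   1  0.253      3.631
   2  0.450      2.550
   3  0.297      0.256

x_3 (drum 2) = 0.482

Drum 1:
Newton–Raphson from ψ₁ = 0.32:
  ψ₁ = 0.320: g = 0.5376, g' = -1.282 → ψ₁ = 0.739
  ψ₁ = 0.739: g = 0.0601, g' = -1.248 → ψ₁ = 0.787
  ψ₁ = 0.787: g = -0.0026, g' = -1.363 → ψ₁ = 0.785
Converged at ψ₁ = 0.785.
Drum-1 compositions:
  1: x = 0.083, y = 0.300
  2: x = 0.203, y = 0.517
  3: x = 0.715, y = 0.183
Drum-2 feed = drum-1 vapor: z₂ = (0.2996, 0.5175, 0.1829).
Drum 2:
Rachford–Rice: g(ψ₂) = Σ zᵢ(Kᵢ−1)/(1+ψ₂(Kᵢ−1)) = 0.
Feasibility: ΣzᵢKᵢ = 1.522, Σzᵢ/Kᵢ = 1.611 — both > 1, two phases present.
Newton iteration, ψ₂⁰ = 0.38:
  ψ₂ = 0.380: g = 0.2742, g' = -0.612 → ψ₂ = 0.828
  ψ₂ = 0.828: g = -0.1196, g' = -1.596 → ψ₂ = 0.753
  ψ₂ = 0.753: g = -0.0175, g' = -1.171 → ψ₂ = 0.738
Converged at ψ₂ = 0.738.
  1: x = 0.156, y = 0.351
  2: x = 0.362, y = 0.573
  3: x = 0.482, y = 0.077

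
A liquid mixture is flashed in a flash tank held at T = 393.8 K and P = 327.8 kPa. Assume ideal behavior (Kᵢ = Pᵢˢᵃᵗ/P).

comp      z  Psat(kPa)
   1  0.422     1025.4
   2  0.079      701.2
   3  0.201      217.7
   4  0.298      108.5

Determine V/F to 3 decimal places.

V/F = 0.637

Raoult's law: Kᵢ = Pᵢˢᵃᵗ/P = Pᵢˢᵃᵗ/327.8.
  K_1 = 1025.4/327.8 = 3.12813, K_2 = 701.2/327.8 = 2.13911, K_3 = 217.7/327.8 = 0.66412, K_4 = 108.5/327.8 = 0.33099
Newton–Raphson from V/F = 0.5:
  V/F = 0.500: g = 0.1117, g' = -0.824 → V/F = 0.636
  V/F = 0.636: g = 0.0013, g' = -0.820 → V/F = 0.637
Converged at V/F = 0.637.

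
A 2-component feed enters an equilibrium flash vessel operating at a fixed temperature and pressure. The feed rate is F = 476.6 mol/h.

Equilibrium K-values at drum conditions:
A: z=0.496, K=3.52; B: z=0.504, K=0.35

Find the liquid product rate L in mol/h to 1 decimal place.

Material balance + equilibrium reduce to Σ zᵢ(Kᵢ−1)/(1+V/F(Kᵢ−1)) = 0.
g(0) = ΣzᵢKᵢ − 1 = 0.922 and g(1) = 1 − Σzᵢ/Kᵢ = -0.581, so a root lies in (0, 1).
Newton iteration, V/F⁰ = 0.51:
  V/F = 0.510: g = 0.0569, g' = -1.080 → V/F = 0.563
Converged at V/F = 0.563.
Then V = V/F·F = 0.5631·476.6 = 268.4 mol/h and L = F − V = 208.2 mol/h.

L = 208.2 mol/h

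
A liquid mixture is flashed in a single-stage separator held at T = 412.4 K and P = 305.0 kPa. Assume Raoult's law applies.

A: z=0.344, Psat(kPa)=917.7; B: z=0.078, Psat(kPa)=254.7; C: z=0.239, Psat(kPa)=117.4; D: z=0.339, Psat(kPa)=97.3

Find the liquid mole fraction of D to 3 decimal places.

x_D = 0.407

Raoult's law: Kᵢ = Pᵢˢᵃᵗ/P = Pᵢˢᵃᵗ/305.0.
  K_A = 917.7/305.0 = 3.00885, K_B = 254.7/305.0 = 0.83508, K_C = 117.4/305.0 = 0.38492, K_D = 97.3/305.0 = 0.31902
Let ψ = V/F and solve Σ zᵢ(Kᵢ−1)/(1+ψ(Kᵢ−1)) = 0.
Check two-phase: ΣzᵢKᵢ = 1.300 > 1 and Σzᵢ/Kᵢ = 1.891 > 1, so g(0) = 0.300 > 0 and g(1) = -0.891 < 0.
Newton–Raphson from ψ = 0.5:
  ψ = 0.500: g = -0.2316, g' = -0.898 → ψ = 0.242
  ψ = 0.242: g = 0.0024, g' = -0.981 → ψ = 0.245
Converged at ψ = 0.245.
Compositions from xᵢ = zᵢ/(1+ψ(Kᵢ−1)), yᵢ = Kᵢxᵢ:
  A: x = 0.231, y = 0.694
  B: x = 0.081, y = 0.068
  C: x = 0.281, y = 0.108
  D: x = 0.407, y = 0.130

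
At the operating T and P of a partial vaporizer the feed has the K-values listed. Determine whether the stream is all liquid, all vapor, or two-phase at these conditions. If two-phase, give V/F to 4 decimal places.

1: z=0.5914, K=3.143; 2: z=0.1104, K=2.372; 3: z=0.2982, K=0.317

ΣzᵢKᵢ = 2.2152; Σzᵢ/Kᵢ = 1.1754.
Both exceed 1, so a two-phase solution exists.
Rachford–Rice: g(ψ) = Σ zᵢ(Kᵢ−1)/(1+ψ(Kᵢ−1)) = 0.
Newton–Raphson from ψ = 0.5:
  ψ = 0.5000: g = 0.39236, g' = -1.0268 → ψ = 0.8821
  ψ = 0.8821: g = -0.00533, g' = -1.2479 → ψ = 0.8778
Converged at ψ = 0.8778.

two-phase, V/F = 0.8778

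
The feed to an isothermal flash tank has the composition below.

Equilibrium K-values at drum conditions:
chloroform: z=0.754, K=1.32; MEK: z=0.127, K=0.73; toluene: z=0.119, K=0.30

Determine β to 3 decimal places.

β = 0.670

Rachford–Rice: g(β) = Σ zᵢ(Kᵢ−1)/(1+β(Kᵢ−1)) = 0.
Feasibility: ΣzᵢKᵢ = 1.124, Σzᵢ/Kᵢ = 1.142 — both > 1, two phases present.
Newton–Raphson from β = 0.54:
  β = 0.540: g = 0.0317, g' = -0.220 → β = 0.684
  β = 0.684: g = -0.0040, g' = -0.281 → β = 0.670
Converged at β = 0.670.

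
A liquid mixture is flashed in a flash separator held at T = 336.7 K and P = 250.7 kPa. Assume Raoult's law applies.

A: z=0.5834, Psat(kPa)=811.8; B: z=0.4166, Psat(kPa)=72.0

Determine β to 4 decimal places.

β = 0.6323

Raoult's law: Kᵢ = Pᵢˢᵃᵗ/P = Pᵢˢᵃᵗ/250.7.
  K_A = 811.8/250.7 = 3.238133, K_B = 72.0/250.7 = 0.287196
Rachford–Rice: g(β) = Σ zᵢ(Kᵢ−1)/(1+β(Kᵢ−1)) = 0.
Feasibility: ΣzᵢKᵢ = 2.0088, Σzᵢ/Kᵢ = 1.6307 — both > 1, two phases present.
Binary case is linear: z₁(K₁−1)(1+β(K₂−1)) + z₂(K₂−1)(1+β(K₁−1)) = 0
⇒ β = [z₁(K₁−1)+z₂(K₂−1)] / [−(K₁−1)(K₂−1)] = 1.00877/1.59535 = 0.6323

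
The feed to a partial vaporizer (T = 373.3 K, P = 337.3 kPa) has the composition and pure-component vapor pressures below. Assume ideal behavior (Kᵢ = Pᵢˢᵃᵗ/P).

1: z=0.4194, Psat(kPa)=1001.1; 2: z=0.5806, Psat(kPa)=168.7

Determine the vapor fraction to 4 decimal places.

Raoult's law: Kᵢ = Pᵢˢᵃᵗ/P = Pᵢˢᵃᵗ/337.3.
  K_1 = 1001.1/337.3 = 2.967981, K_2 = 168.7/337.3 = 0.500148
Material balance + equilibrium reduce to Σ zᵢ(Kᵢ−1)/(1+ψ(Kᵢ−1)) = 0.
Check two-phase: ΣzᵢKᵢ = 1.5352 > 1 and Σzᵢ/Kᵢ = 1.3022 > 1, so g(0) = 0.5352 > 0 and g(1) = -0.3022 < 0.
Binary case is linear: z₁(K₁−1)(1+ψ(K₂−1)) + z₂(K₂−1)(1+ψ(K₁−1)) = 0
⇒ ψ = [z₁(K₁−1)+z₂(K₂−1)] / [−(K₁−1)(K₂−1)] = 0.53516/0.98370 = 0.5440

ψ = 0.5440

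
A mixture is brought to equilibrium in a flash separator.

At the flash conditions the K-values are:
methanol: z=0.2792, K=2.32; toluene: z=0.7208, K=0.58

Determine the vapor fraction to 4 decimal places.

ψ = 0.1187

Let ψ = V/F and solve Σ zᵢ(Kᵢ−1)/(1+ψ(Kᵢ−1)) = 0.
g(0) = ΣzᵢKᵢ − 1 = 0.0658 and g(1) = 1 − Σzᵢ/Kᵢ = -0.3631, so a root lies in (0, 1).
Binary case is linear: z₁(K₁−1)(1+ψ(K₂−1)) + z₂(K₂−1)(1+ψ(K₁−1)) = 0
⇒ ψ = [z₁(K₁−1)+z₂(K₂−1)] / [−(K₁−1)(K₂−1)] = 0.06581/0.55440 = 0.1187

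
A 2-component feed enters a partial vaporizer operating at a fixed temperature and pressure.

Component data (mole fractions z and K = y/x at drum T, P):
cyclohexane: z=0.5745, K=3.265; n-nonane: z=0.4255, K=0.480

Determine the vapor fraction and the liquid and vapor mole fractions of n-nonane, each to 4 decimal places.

ψ = 0.9169, x_n-nonane = 0.8133, y_n-nonane = 0.3904

Let ψ = V/F and solve Σ zᵢ(Kᵢ−1)/(1+ψ(Kᵢ−1)) = 0.
Feasibility: ΣzᵢKᵢ = 2.0800, Σzᵢ/Kᵢ = 1.0624 — both > 1, two phases present.
Binary case is linear: z₁(K₁−1)(1+ψ(K₂−1)) + z₂(K₂−1)(1+ψ(K₁−1)) = 0
⇒ ψ = [z₁(K₁−1)+z₂(K₂−1)] / [−(K₁−1)(K₂−1)] = 1.07998/1.17780 = 0.9169
Compositions from xᵢ = zᵢ/(1+ψ(Kᵢ−1)), yᵢ = Kᵢxᵢ:
  cyclohexane: x = 0.1867, y = 0.6096
  n-nonane: x = 0.8133, y = 0.3904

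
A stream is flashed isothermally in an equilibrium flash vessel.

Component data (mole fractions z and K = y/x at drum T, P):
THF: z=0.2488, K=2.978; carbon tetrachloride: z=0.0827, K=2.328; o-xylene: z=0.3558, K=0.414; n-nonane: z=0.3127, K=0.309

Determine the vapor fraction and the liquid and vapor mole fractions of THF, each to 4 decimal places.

ψ = 0.1514, x_THF = 0.1915, y_THF = 0.5701

Newton–Raphson from ψ = 0.55:
  ψ = 0.5500: g = -0.35702, g' = -0.9265 → ψ = 0.1647
  ψ = 0.1647: g = -0.01324, g' = -0.9919 → ψ = 0.1513
  ψ = 0.1513: g = 0.00013, g' = -1.0111 → ψ = 0.1514
Converged at ψ = 0.1514.
Compositions from xᵢ = zᵢ/(1+ψ(Kᵢ−1)), yᵢ = Kᵢxᵢ:
  THF: x = 0.1915, y = 0.5701
  carbon tetrachloride: x = 0.0689, y = 0.1603
  o-xylene: x = 0.3904, y = 0.1616
  n-nonane: x = 0.3492, y = 0.1079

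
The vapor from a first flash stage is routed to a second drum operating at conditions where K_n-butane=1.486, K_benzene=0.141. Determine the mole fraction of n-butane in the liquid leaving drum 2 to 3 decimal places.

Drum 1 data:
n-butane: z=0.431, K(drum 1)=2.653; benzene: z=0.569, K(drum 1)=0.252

Drum 1:
Material balance + equilibrium reduce to Σ zᵢ(Kᵢ−1)/(1+ψ₁(Kᵢ−1)) = 0.
g(0) = ΣzᵢKᵢ − 1 = 0.287 and g(1) = 1 − Σzᵢ/Kᵢ = -1.420, so a root lies in (0, 1).
Binary case is linear: z₁(K₁−1)(1+ψ₁(K₂−1)) + z₂(K₂−1)(1+ψ₁(K₁−1)) = 0
⇒ ψ₁ = [z₁(K₁−1)+z₂(K₂−1)] / [−(K₁−1)(K₂−1)] = 0.2868/1.2364 = 0.232
Drum-1 compositions:
  n-butane: x = 0.312, y = 0.827
  benzene: x = 0.688, y = 0.173
Drum-2 feed = drum-1 vapor: z₂ = (0.8265, 0.1735).
Drum 2:
Material balance + equilibrium reduce to Σ zᵢ(Kᵢ−1)/(1+ψ₂(Kᵢ−1)) = 0.
g(0) = ΣzᵢKᵢ − 1 = 0.253 and g(1) = 1 − Σzᵢ/Kᵢ = -0.787, so a root lies in (0, 1).
Binary case is linear: z₁(K₁−1)(1+ψ₂(K₂−1)) + z₂(K₂−1)(1+ψ₂(K₁−1)) = 0
⇒ ψ₂ = [z₁(K₁−1)+z₂(K₂−1)] / [−(K₁−1)(K₂−1)] = 0.2527/0.4175 = 0.605
  n-butane: x = 0.639, y = 0.949
  benzene: x = 0.361, y = 0.051

x_n-butane (drum 2) = 0.639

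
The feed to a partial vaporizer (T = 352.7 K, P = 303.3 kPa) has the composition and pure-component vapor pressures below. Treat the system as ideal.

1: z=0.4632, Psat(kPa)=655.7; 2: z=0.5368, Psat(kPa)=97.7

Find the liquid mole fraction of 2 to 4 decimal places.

Raoult's law: Kᵢ = Pᵢˢᵃᵗ/P = Pᵢˢᵃᵗ/303.3.
  K_1 = 655.7/303.3 = 2.161886, K_2 = 97.7/303.3 = 0.322123
Let ψ = V/F and solve Σ zᵢ(Kᵢ−1)/(1+ψ(Kᵢ−1)) = 0.
Check two-phase: ΣzᵢKᵢ = 1.1743 > 1 and Σzᵢ/Kᵢ = 1.8807 > 1, so g(0) = 0.1743 > 0 and g(1) = -0.8807 < 0.
Binary case is linear: z₁(K₁−1)(1+ψ(K₂−1)) + z₂(K₂−1)(1+ψ(K₁−1)) = 0
⇒ ψ = [z₁(K₁−1)+z₂(K₂−1)] / [−(K₁−1)(K₂−1)] = 0.17430/0.78762 = 0.2213
Compositions from xᵢ = zᵢ/(1+ψ(Kᵢ−1)), yᵢ = Kᵢxᵢ:
  1: x = 0.3685, y = 0.7966
  2: x = 0.6315, y = 0.2034

x_2 = 0.6315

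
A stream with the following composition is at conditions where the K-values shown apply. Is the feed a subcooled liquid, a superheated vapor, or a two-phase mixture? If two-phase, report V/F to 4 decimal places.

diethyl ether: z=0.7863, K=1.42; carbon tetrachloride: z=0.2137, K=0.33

two-phase, V/F = 0.6648

ΣzᵢKᵢ = 1.1871; Σzᵢ/Kᵢ = 1.2013.
Both exceed 1, so a two-phase solution exists.
Let ψ = V/F and solve Σ zᵢ(Kᵢ−1)/(1+ψ(Kᵢ−1)) = 0.
Binary case is linear: z₁(K₁−1)(1+ψ(K₂−1)) + z₂(K₂−1)(1+ψ(K₁−1)) = 0
⇒ ψ = [z₁(K₁−1)+z₂(K₂−1)] / [−(K₁−1)(K₂−1)] = 0.18707/0.28140 = 0.6648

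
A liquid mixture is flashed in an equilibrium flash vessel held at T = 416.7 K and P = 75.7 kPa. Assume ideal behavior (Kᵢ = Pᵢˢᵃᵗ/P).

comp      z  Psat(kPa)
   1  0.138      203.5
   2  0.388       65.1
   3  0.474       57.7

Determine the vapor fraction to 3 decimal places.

Raoult's law: Kᵢ = Pᵢˢᵃᵗ/P = Pᵢˢᵃᵗ/75.7.
  K_1 = 203.5/75.7 = 2.68824, K_2 = 65.1/75.7 = 0.85997, K_3 = 57.7/75.7 = 0.76222
Newton–Raphson from ψ = 0.51:
  ψ = 0.510: g = -0.0616, g' = -0.157 → ψ = 0.118
  ψ = 0.118: g = 0.0231, g' = -0.310 → ψ = 0.192
  ψ = 0.192: g = 0.0019, g' = -0.262 → ψ = 0.200
Converged at ψ = 0.200.

ψ = 0.200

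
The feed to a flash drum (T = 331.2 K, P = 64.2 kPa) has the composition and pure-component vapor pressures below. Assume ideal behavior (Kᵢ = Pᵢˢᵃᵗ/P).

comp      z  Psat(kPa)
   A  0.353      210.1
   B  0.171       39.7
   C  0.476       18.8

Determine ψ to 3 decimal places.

ψ = 0.278

Raoult's law: Kᵢ = Pᵢˢᵃᵗ/P = Pᵢˢᵃᵗ/64.2.
  K_A = 210.1/64.2 = 3.27259, K_B = 39.7/64.2 = 0.61838, K_C = 18.8/64.2 = 0.29283
Material balance + equilibrium reduce to Σ zᵢ(Kᵢ−1)/(1+ψ(Kᵢ−1)) = 0.
g(0) = ΣzᵢKᵢ − 1 = 0.400 and g(1) = 1 − Σzᵢ/Kᵢ = -1.010, so a root lies in (0, 1).
Iterate (Newton) starting at ψ = 0.57:
  ψ = 0.570: g = -0.2978, g' = -1.055 → ψ = 0.288
  ψ = 0.288: g = -0.0108, g' = -1.073 → ψ = 0.278
Converged at ψ = 0.278.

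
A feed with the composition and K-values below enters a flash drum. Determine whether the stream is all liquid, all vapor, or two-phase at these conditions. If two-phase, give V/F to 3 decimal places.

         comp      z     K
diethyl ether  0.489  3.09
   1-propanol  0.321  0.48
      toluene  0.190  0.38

ΣzᵢKᵢ = 1.737; Σzᵢ/Kᵢ = 1.327.
Both exceed 1, so a two-phase solution exists.
Material balance + equilibrium reduce to Σ zᵢ(Kᵢ−1)/(1+ψ(Kᵢ−1)) = 0.
Newton iteration, ψ⁰ = 0.5:
  ψ = 0.500: g = 0.1035, g' = -0.823 → ψ = 0.626
  ψ = 0.626: g = 0.0029, g' = -0.787 → ψ = 0.629
Converged at ψ = 0.629.

two-phase, V/F = 0.629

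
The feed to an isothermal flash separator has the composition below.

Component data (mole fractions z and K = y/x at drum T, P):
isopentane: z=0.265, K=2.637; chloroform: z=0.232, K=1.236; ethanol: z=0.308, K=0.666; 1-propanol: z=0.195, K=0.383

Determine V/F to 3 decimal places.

Rachford–Rice: g(V/F) = Σ zᵢ(Kᵢ−1)/(1+V/F(Kᵢ−1)) = 0.
Feasibility: ΣzᵢKᵢ = 1.265, Σzᵢ/Kᵢ = 1.260 — both > 1, two phases present.
Newton iteration, V/F⁰ = 0.65:
  V/F = 0.650: g = -0.0746, g' = -0.439 → V/F = 0.480
  V/F = 0.480: g = -0.0014, g' = -0.432 → V/F = 0.477
Converged at V/F = 0.477.

V/F = 0.477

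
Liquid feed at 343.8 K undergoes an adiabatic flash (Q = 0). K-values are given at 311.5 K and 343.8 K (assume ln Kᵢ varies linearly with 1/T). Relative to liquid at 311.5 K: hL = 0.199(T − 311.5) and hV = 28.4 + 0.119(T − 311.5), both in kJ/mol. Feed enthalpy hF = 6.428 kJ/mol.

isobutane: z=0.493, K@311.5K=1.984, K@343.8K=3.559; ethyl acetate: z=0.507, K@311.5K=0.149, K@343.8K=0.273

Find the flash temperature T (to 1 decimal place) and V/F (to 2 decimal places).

Adiabatic flash: solve Rachford–Rice at each trial T, then check hF = ψ·hV(T) + (1−ψ)·hL(T).
  T = 311.5 K: K = (1.984, 0.149), RR gives ψ = 0.064, H_out = 1.820 kJ/mol
  T = 343.8 K: K = (3.559, 0.273), RR gives ψ = 0.480, H_out = 18.820 kJ/mol
  T = 327.6 K: K = (2.693, 0.205), RR gives ψ = 0.320, H_out = 11.889 kJ/mol
  T = 319.6 K: K = (2.323, 0.175), RR gives ψ = 0.215, H_out = 7.568 kJ/mol
  T = 315.6 K: K = (2.151, 0.162), RR gives ψ = 0.148, H_out = 4.965 kJ/mol
  T = 317.6 K: K = (2.236, 0.169), RR gives ψ = 0.183, H_out = 6.314 kJ/mol
Linear interpolation between T = 317.6 (H_out = 6.314) and T = 319.6 (H_out = 7.568) on hF = 6.428 gives T ≈ 317.8 K, at which ψ = 0.19.

T = 317.8 K, V/F = 0.19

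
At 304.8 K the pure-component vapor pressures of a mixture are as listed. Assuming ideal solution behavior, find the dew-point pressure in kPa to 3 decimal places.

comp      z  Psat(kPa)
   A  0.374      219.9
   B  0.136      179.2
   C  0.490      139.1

At the dew point ψ → 1, so Σzᵢ/Kᵢ = 1 with Kᵢ = Pᵢˢᵃᵗ/P ⇒ 1/P = Σzᵢ/Pᵢˢᵃᵗ.
1/P = 0.374/219.9 + 0.136/179.2 + 0.490/139.1 = 0.005982 ⇒ P = 167.158 kPa

Pdew = 167.158 kPa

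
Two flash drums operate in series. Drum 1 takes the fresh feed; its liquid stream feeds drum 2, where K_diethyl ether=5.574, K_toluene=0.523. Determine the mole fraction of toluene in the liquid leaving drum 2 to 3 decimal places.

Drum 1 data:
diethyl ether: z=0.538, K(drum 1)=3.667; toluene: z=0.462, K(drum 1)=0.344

x_toluene (drum 2) = 0.906

Drum 1:
Rachford–Rice: g(ψ₁) = Σ zᵢ(Kᵢ−1)/(1+ψ₁(Kᵢ−1)) = 0.
Check two-phase: ΣzᵢKᵢ = 2.132 > 1 and Σzᵢ/Kᵢ = 1.490 > 1, so g(0) = 1.132 > 0 and g(1) = -0.490 < 0.
Binary case is linear: z₁(K₁−1)(1+ψ₁(K₂−1)) + z₂(K₂−1)(1+ψ₁(K₁−1)) = 0
⇒ ψ₁ = [z₁(K₁−1)+z₂(K₂−1)] / [−(K₁−1)(K₂−1)] = 1.1318/1.7496 = 0.647
Drum-1 compositions:
  diethyl ether: x = 0.197, y = 0.724
  toluene: x = 0.803, y = 0.276
Drum-2 feed = drum-1 liquid: z₂ = (0.1974, 0.8026).
Drum 2:
Rachford–Rice: g(ψ₂) = Σ zᵢ(Kᵢ−1)/(1+ψ₂(Kᵢ−1)) = 0.
Feasibility: ΣzᵢKᵢ = 1.520, Σzᵢ/Kᵢ = 1.570 — both > 1, two phases present.
Binary case is linear: z₁(K₁−1)(1+ψ₂(K₂−1)) + z₂(K₂−1)(1+ψ₂(K₁−1)) = 0
⇒ ψ₂ = [z₁(K₁−1)+z₂(K₂−1)] / [−(K₁−1)(K₂−1)] = 0.5201/2.1818 = 0.238
  diethyl ether: x = 0.094, y = 0.526
  toluene: x = 0.906, y = 0.474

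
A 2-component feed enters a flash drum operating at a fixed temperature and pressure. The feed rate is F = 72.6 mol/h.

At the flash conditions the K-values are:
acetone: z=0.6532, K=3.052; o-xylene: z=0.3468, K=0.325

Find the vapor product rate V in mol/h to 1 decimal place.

V = 58.0 mol/h

Binary case is linear: z₁(K₁−1)(1+V/F(K₂−1)) + z₂(K₂−1)(1+V/F(K₁−1)) = 0
⇒ V/F = [z₁(K₁−1)+z₂(K₂−1)] / [−(K₁−1)(K₂−1)] = 1.10628/1.38510 = 0.7987
Then V = V/F·F = 0.7987·72.6 = 58.0 mol/h and L = F − V = 14.6 mol/h.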